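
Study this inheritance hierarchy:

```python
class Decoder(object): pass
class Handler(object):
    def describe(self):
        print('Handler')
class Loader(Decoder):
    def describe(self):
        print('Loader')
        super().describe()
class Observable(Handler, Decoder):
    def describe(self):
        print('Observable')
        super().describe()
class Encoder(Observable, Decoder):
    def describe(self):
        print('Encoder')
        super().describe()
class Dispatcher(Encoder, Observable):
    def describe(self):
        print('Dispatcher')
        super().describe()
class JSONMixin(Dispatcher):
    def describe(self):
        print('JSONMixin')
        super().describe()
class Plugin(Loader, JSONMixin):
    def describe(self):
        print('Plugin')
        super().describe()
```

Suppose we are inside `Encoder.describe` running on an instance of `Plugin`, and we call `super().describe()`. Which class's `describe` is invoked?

L[Plugin] = Plugin + merge(L[Loader], L[JSONMixin], [Loader JSONMixin])
  take Loader:  [Loader Decoder object] + [JSONMixin Dispatcher Encoder Observable Handler Decoder object] + [Loader JSONMixin]
  take JSONMixin:  [Decoder object] + [JSONMixin Dispatcher Encoder Observable Handler Decoder object] + [JSONMixin]
  take Dispatcher:  [Decoder object] + [Dispatcher Encoder Observable Handler Decoder object]
  take Encoder:  [Decoder object] + [Encoder Observable Handler Decoder object]
  take Observable:  [Decoder object] + [Observable Handler Decoder object]
  take Handler:  [Decoder object] + [Handler Decoder object]
  take Decoder:  [Decoder object] + [Decoder object]
  take object:  [object] + [object]
MRO: Plugin Loader JSONMixin Dispatcher Encoder Observable Handler Decoder object
super() in Encoder.describe on a Plugin instance goes to the class after Encoder in Plugin's MRO: Observable.

Observable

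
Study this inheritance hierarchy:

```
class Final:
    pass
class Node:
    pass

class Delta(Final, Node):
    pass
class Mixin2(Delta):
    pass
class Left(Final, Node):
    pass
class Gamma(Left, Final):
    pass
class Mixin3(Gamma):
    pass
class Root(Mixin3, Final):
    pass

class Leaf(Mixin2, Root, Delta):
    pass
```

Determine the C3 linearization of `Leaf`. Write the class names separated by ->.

L[Leaf] = Leaf + merge(L[Mixin2], L[Root], L[Delta], [Mixin2 Root Delta])
  take Mixin2:  [Mixin2 Delta Final Node object] + [Root Mixin3 Gamma Left Final Node object] + [Delta Final Node object] + [Mixin2 Root Delta]
  take Root:  [Delta Final Node object] + [Root Mixin3 Gamma Left Final Node object] + [Delta Final Node object] + [Root Delta]
  take Delta:  [Delta Final Node object] + [Mixin3 Gamma Left Final Node object] + [Delta Final Node object] + [Delta]
  take Mixin3:  [Final Node object] + [Mixin3 Gamma Left Final Node object] + [Final Node object]
  take Gamma:  [Final Node object] + [Gamma Left Final Node object] + [Final Node object]
  take Left:  [Final Node object] + [Left Final Node object] + [Final Node object]
  take Final:  [Final Node object] + [Final Node object] + [Final Node object]
  take Node:  [Node object] + [Node object] + [Node object]
  take object:  [object] + [object] + [object]

Leaf -> Mixin2 -> Root -> Delta -> Mixin3 -> Gamma -> Left -> Final -> Node -> object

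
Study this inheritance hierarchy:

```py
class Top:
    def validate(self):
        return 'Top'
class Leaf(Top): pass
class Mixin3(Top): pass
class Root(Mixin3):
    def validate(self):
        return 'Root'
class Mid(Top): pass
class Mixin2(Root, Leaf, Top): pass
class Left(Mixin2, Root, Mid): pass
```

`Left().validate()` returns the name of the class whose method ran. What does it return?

L[Left] = Left + merge(L[Mixin2], L[Root], L[Mid], [Mixin2 Root Mid])
  take Mixin2:  [Mixin2 Root Mixin3 Leaf Top object] + [Root Mixin3 Top object] + [Mid Top object] + [Mixin2 Root Mid]
  take Root:  [Root Mixin3 Leaf Top object] + [Root Mixin3 Top object] + [Mid Top object] + [Root Mid]
  take Mixin3:  [Mixin3 Leaf Top object] + [Mixin3 Top object] + [Mid Top object] + [Mid]
  take Leaf:  [Leaf Top object] + [Top object] + [Mid Top object] + [Mid]
  take Mid:  [Top object] + [Top object] + [Mid Top object] + [Mid]
  take Top:  [Top object] + [Top object] + [Top object]
  take object:  [object] + [object] + [object]
MRO: Left Mixin2 Root Mixin3 Leaf Mid Top object
validate is defined in: Root, Top. First along the MRO is Root.

Root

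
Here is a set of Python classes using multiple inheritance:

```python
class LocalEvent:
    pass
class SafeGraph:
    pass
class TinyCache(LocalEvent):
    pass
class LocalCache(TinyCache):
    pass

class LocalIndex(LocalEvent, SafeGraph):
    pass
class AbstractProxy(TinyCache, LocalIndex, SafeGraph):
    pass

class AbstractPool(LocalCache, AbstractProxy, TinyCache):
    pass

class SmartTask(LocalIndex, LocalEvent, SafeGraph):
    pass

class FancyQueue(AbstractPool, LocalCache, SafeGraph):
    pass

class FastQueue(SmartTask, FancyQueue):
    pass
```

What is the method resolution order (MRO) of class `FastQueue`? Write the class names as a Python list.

L[FastQueue] = FastQueue + merge(L[SmartTask], L[FancyQueue], [SmartTask FancyQueue])
  take SmartTask:  [SmartTask LocalIndex LocalEvent SafeGraph object] + [FancyQueue AbstractPool LocalCache AbstractProxy TinyCache LocalIndex LocalEvent SafeGraph object] + [SmartTask FancyQueue]
  take FancyQueue:  [LocalIndex LocalEvent SafeGraph object] + [FancyQueue AbstractPool LocalCache AbstractProxy TinyCache LocalIndex LocalEvent SafeGraph object] + [FancyQueue]
  take AbstractPool:  [LocalIndex LocalEvent SafeGraph object] + [AbstractPool LocalCache AbstractProxy TinyCache LocalIndex LocalEvent SafeGraph object]
  take LocalCache:  [LocalIndex LocalEvent SafeGraph object] + [LocalCache AbstractProxy TinyCache LocalIndex LocalEvent SafeGraph object]
  take AbstractProxy:  [LocalIndex LocalEvent SafeGraph object] + [AbstractProxy TinyCache LocalIndex LocalEvent SafeGraph object]
  take TinyCache:  [LocalIndex LocalEvent SafeGraph object] + [TinyCache LocalIndex LocalEvent SafeGraph object]
  take LocalIndex:  [LocalIndex LocalEvent SafeGraph object] + [LocalIndex LocalEvent SafeGraph object]
  take LocalEvent:  [LocalEvent SafeGraph object] + [LocalEvent SafeGraph object]
  take SafeGraph:  [SafeGraph object] + [SafeGraph object]
  take object:  [object] + [object]

[FastQueue, SmartTask, FancyQueue, AbstractPool, LocalCache, AbstractProxy, TinyCache, LocalIndex, LocalEvent, SafeGraph, object]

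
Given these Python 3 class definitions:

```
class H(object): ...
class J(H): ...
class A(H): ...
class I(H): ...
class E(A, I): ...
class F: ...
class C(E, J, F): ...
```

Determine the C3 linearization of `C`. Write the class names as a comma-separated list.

L[C] = C + merge(L[E], L[J], L[F], [E J F])
  take E:  [E A I H object] + [J H object] + [F object] + [E J F]
  take A:  [A I H object] + [J H object] + [F object] + [J F]
  take I:  [I H object] + [J H object] + [F object] + [J F]
  take J:  [H object] + [J H object] + [F object] + [J F]
  take H:  [H object] + [H object] + [F object] + [F]
  take F:  [object] + [object] + [F object] + [F]
  take object:  [object] + [object] + [object]

C, E, A, I, J, H, F, object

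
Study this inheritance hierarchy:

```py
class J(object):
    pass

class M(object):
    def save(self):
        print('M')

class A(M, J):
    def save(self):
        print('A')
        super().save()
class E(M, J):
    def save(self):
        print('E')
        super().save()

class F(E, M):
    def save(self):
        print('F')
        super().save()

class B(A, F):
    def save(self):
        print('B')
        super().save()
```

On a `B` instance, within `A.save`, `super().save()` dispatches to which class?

F

L[B] = B + merge(L[A], L[F], [A F])
  take A:  [A M J object] + [F E M J object] + [A F]
  take F:  [M J object] + [F E M J object] + [F]
  take E:  [M J object] + [E M J object]
  take M:  [M J object] + [M J object]
  take J:  [J object] + [J object]
  take object:  [object] + [object]
MRO: B A F E M J object
super() in A.save on a B instance goes to the class after A in B's MRO: F.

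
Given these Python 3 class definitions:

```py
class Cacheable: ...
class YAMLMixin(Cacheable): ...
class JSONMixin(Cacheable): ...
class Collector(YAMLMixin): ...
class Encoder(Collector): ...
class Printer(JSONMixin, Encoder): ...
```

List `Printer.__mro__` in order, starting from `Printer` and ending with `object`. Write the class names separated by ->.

Printer -> JSONMixin -> Encoder -> Collector -> YAMLMixin -> Cacheable -> object

L[Printer] = Printer + merge(L[JSONMixin], L[Encoder], [JSONMixin Encoder])
  take JSONMixin:  [JSONMixin Cacheable object] + [Encoder Collector YAMLMixin Cacheable object] + [JSONMixin Encoder]
  take Encoder:  [Cacheable object] + [Encoder Collector YAMLMixin Cacheable object] + [Encoder]
  take Collector:  [Cacheable object] + [Collector YAMLMixin Cacheable object]
  take YAMLMixin:  [Cacheable object] + [YAMLMixin Cacheable object]
  take Cacheable:  [Cacheable object] + [Cacheable object]
  take object:  [object] + [object]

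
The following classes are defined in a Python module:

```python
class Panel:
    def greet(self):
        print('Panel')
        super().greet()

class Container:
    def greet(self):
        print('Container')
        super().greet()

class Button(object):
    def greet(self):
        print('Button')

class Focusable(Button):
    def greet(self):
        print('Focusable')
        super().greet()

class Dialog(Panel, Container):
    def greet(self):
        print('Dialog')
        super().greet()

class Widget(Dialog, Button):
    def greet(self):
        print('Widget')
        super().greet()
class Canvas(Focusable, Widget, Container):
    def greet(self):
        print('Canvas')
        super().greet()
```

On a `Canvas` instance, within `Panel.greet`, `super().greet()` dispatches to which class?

L[Canvas] = Canvas + merge(L[Focusable], L[Widget], L[Container], [Focusable Widget Container])
  take Focusable:  [Focusable Button object] + [Widget Dialog Panel Container Button object] + [Container object] + [Focusable Widget Container]
  take Widget:  [Button object] + [Widget Dialog Panel Container Button object] + [Container object] + [Widget Container]
  take Dialog:  [Button object] + [Dialog Panel Container Button object] + [Container object] + [Container]
  take Panel:  [Button object] + [Panel Container Button object] + [Container object] + [Container]
  take Container:  [Button object] + [Container Button object] + [Container object] + [Container]
  take Button:  [Button object] + [Button object] + [object]
  take object:  [object] + [object] + [object]
MRO: Canvas Focusable Widget Dialog Panel Container Button object
super() in Panel.greet on a Canvas instance goes to the class after Panel in Canvas's MRO: Container.

Container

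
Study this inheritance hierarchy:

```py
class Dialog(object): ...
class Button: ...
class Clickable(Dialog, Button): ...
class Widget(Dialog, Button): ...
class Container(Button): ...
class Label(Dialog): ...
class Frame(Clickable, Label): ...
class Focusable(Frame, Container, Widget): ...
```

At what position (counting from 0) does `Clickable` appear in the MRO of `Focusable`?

2

L[Focusable] = Focusable + merge(L[Frame], L[Container], L[Widget], [Frame Container Widget])
  take Frame:  [Frame Clickable Label Dialog Button object] + [Container Button object] + [Widget Dialog Button object] + [Frame Container Widget]
  take Clickable:  [Clickable Label Dialog Button object] + [Container Button object] + [Widget Dialog Button object] + [Container Widget]
  take Label:  [Label Dialog Button object] + [Container Button object] + [Widget Dialog Button object] + [Container Widget]
  take Container:  [Dialog Button object] + [Container Button object] + [Widget Dialog Button object] + [Container Widget]
  take Widget:  [Dialog Button object] + [Button object] + [Widget Dialog Button object] + [Widget]
  take Dialog:  [Dialog Button object] + [Button object] + [Dialog Button object]
  take Button:  [Button object] + [Button object] + [Button object]
  take object:  [object] + [object] + [object]
MRO: Focusable Frame Clickable Label Container Widget Dialog Button object
Clickable sits at index 2.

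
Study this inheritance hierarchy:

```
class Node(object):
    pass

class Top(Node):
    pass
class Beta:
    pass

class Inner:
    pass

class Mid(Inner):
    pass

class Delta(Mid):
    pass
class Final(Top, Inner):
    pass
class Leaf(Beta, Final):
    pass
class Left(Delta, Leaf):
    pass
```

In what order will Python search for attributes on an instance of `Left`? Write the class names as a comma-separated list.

Left, Delta, Mid, Leaf, Beta, Final, Top, Node, Inner, object

L[Left] = Left + merge(L[Delta], L[Leaf], [Delta Leaf])
  take Delta:  [Delta Mid Inner object] + [Leaf Beta Final Top Node Inner object] + [Delta Leaf]
  take Mid:  [Mid Inner object] + [Leaf Beta Final Top Node Inner object] + [Leaf]
  take Leaf:  [Inner object] + [Leaf Beta Final Top Node Inner object] + [Leaf]
  take Beta:  [Inner object] + [Beta Final Top Node Inner object]
  take Final:  [Inner object] + [Final Top Node Inner object]
  take Top:  [Inner object] + [Top Node Inner object]
  take Node:  [Inner object] + [Node Inner object]
  take Inner:  [Inner object] + [Inner object]
  take object:  [object] + [object]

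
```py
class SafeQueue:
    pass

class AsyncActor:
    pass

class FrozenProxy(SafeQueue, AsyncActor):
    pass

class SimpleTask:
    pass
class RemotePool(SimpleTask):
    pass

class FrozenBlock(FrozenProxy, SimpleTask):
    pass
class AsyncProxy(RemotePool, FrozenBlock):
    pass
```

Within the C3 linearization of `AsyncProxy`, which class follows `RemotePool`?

FrozenBlock

L[AsyncProxy] = AsyncProxy + merge(L[RemotePool], L[FrozenBlock], [RemotePool FrozenBlock])
  take RemotePool:  [RemotePool SimpleTask object] + [FrozenBlock FrozenProxy SafeQueue AsyncActor SimpleTask object] + [RemotePool FrozenBlock]
  take FrozenBlock:  [SimpleTask object] + [FrozenBlock FrozenProxy SafeQueue AsyncActor SimpleTask object] + [FrozenBlock]
  take FrozenProxy:  [SimpleTask object] + [FrozenProxy SafeQueue AsyncActor SimpleTask object]
  take SafeQueue:  [SimpleTask object] + [SafeQueue AsyncActor SimpleTask object]
  take AsyncActor:  [SimpleTask object] + [AsyncActor SimpleTask object]
  take SimpleTask:  [SimpleTask object] + [SimpleTask object]
  take object:  [object] + [object]
MRO: AsyncProxy RemotePool FrozenBlock FrozenProxy SafeQueue AsyncActor SimpleTask object
RemotePool is at position 1; next is FrozenBlock.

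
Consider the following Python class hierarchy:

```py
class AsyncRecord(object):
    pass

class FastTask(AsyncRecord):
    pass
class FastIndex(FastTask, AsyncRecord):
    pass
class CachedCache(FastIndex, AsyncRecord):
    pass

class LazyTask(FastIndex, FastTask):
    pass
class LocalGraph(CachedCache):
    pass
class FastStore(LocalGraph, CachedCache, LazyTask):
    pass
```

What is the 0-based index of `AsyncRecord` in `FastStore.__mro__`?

6

L[FastStore] = FastStore + merge(L[LocalGraph], L[CachedCache], L[LazyTask], [LocalGraph CachedCache LazyTask])
  take LocalGraph:  [LocalGraph CachedCache FastIndex FastTask AsyncRecord object] + [CachedCache FastIndex FastTask AsyncRecord object] + [LazyTask FastIndex FastTask AsyncRecord object] + [LocalGraph CachedCache LazyTask]
  take CachedCache:  [CachedCache FastIndex FastTask AsyncRecord object] + [CachedCache FastIndex FastTask AsyncRecord object] + [LazyTask FastIndex FastTask AsyncRecord object] + [CachedCache LazyTask]
  take LazyTask:  [FastIndex FastTask AsyncRecord object] + [FastIndex FastTask AsyncRecord object] + [LazyTask FastIndex FastTask AsyncRecord object] + [LazyTask]
  take FastIndex:  [FastIndex FastTask AsyncRecord object] + [FastIndex FastTask AsyncRecord object] + [FastIndex FastTask AsyncRecord object]
  take FastTask:  [FastTask AsyncRecord object] + [FastTask AsyncRecord object] + [FastTask AsyncRecord object]
  take AsyncRecord:  [AsyncRecord object] + [AsyncRecord object] + [AsyncRecord object]
  take object:  [object] + [object] + [object]
MRO: FastStore LocalGraph CachedCache LazyTask FastIndex FastTask AsyncRecord object
AsyncRecord sits at index 6.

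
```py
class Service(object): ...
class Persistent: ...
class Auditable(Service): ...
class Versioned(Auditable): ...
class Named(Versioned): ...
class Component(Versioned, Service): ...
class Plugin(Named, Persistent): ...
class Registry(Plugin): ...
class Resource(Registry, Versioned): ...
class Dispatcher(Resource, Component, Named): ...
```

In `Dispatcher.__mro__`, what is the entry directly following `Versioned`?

Auditable

L[Dispatcher] = Dispatcher + merge(L[Resource], L[Component], L[Named], [Resource Component Named])
  take Resource:  [Resource Registry Plugin Named Versioned Auditable Service Persistent object] + [Component Versioned Auditable Service object] + [Named Versioned Auditable Service object] + [Resource Component Named]
  take Registry:  [Registry Plugin Named Versioned Auditable Service Persistent object] + [Component Versioned Auditable Service object] + [Named Versioned Auditable Service object] + [Component Named]
  take Plugin:  [Plugin Named Versioned Auditable Service Persistent object] + [Component Versioned Auditable Service object] + [Named Versioned Auditable Service object] + [Component Named]
  take Component:  [Named Versioned Auditable Service Persistent object] + [Component Versioned Auditable Service object] + [Named Versioned Auditable Service object] + [Component Named]
  take Named:  [Named Versioned Auditable Service Persistent object] + [Versioned Auditable Service object] + [Named Versioned Auditable Service object] + [Named]
  take Versioned:  [Versioned Auditable Service Persistent object] + [Versioned Auditable Service object] + [Versioned Auditable Service object]
  take Auditable:  [Auditable Service Persistent object] + [Auditable Service object] + [Auditable Service object]
  take Service:  [Service Persistent object] + [Service object] + [Service object]
  take Persistent:  [Persistent object] + [object] + [object]
  take object:  [object] + [object] + [object]
MRO: Dispatcher Resource Registry Plugin Component Named Versioned Auditable Service Persistent object
Versioned is at position 6; next is Auditable.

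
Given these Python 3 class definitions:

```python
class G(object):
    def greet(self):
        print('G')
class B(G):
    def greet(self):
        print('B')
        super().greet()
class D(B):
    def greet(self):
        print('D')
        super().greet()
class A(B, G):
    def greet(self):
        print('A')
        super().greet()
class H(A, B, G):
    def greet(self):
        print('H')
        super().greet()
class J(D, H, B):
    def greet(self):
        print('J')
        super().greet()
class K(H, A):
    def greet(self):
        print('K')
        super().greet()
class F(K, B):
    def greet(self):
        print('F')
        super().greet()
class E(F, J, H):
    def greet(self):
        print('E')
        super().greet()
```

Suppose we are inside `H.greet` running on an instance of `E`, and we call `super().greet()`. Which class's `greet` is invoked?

L[E] = E + merge(L[F], L[J], L[H], [F J H])
  take F:  [F K H A B G object] + [J D H A B G object] + [H A B G object] + [F J H]
  take K:  [K H A B G object] + [J D H A B G object] + [H A B G object] + [J H]
  take J:  [H A B G object] + [J D H A B G object] + [H A B G object] + [J H]
  take D:  [H A B G object] + [D H A B G object] + [H A B G object] + [H]
  take H:  [H A B G object] + [H A B G object] + [H A B G object] + [H]
  take A:  [A B G object] + [A B G object] + [A B G object]
  take B:  [B G object] + [B G object] + [B G object]
  take G:  [G object] + [G object] + [G object]
  take object:  [object] + [object] + [object]
MRO: E F K J D H A B G object
super() in H.greet on a E instance goes to the class after H in E's MRO: A.

A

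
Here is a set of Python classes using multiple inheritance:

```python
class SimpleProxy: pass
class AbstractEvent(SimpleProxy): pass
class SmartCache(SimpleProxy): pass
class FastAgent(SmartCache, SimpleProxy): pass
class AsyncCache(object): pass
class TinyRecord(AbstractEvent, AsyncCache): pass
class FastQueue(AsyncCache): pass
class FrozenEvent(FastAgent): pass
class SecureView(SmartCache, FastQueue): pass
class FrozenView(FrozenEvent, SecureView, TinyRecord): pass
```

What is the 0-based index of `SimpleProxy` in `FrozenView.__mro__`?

7

L[FrozenView] = FrozenView + merge(L[FrozenEvent], L[SecureView], L[TinyRecord], [FrozenEvent SecureView TinyRecord])
  take FrozenEvent:  [FrozenEvent FastAgent SmartCache SimpleProxy object] + [SecureView SmartCache SimpleProxy FastQueue AsyncCache object] + [TinyRecord AbstractEvent SimpleProxy AsyncCache object] + [FrozenEvent SecureView TinyRecord]
  take FastAgent:  [FastAgent SmartCache SimpleProxy object] + [SecureView SmartCache SimpleProxy FastQueue AsyncCache object] + [TinyRecord AbstractEvent SimpleProxy AsyncCache object] + [SecureView TinyRecord]
  take SecureView:  [SmartCache SimpleProxy object] + [SecureView SmartCache SimpleProxy FastQueue AsyncCache object] + [TinyRecord AbstractEvent SimpleProxy AsyncCache object] + [SecureView TinyRecord]
  take SmartCache:  [SmartCache SimpleProxy object] + [SmartCache SimpleProxy FastQueue AsyncCache object] + [TinyRecord AbstractEvent SimpleProxy AsyncCache object] + [TinyRecord]
  take TinyRecord:  [SimpleProxy object] + [SimpleProxy FastQueue AsyncCache object] + [TinyRecord AbstractEvent SimpleProxy AsyncCache object] + [TinyRecord]
  take AbstractEvent:  [SimpleProxy object] + [SimpleProxy FastQueue AsyncCache object] + [AbstractEvent SimpleProxy AsyncCache object]
  take SimpleProxy:  [SimpleProxy object] + [SimpleProxy FastQueue AsyncCache object] + [SimpleProxy AsyncCache object]
  take FastQueue:  [object] + [FastQueue AsyncCache object] + [AsyncCache object]
  take AsyncCache:  [object] + [AsyncCache object] + [AsyncCache object]
  take object:  [object] + [object] + [object]
MRO: FrozenView FrozenEvent FastAgent SecureView SmartCache TinyRecord AbstractEvent SimpleProxy FastQueue AsyncCache object
SimpleProxy sits at index 7.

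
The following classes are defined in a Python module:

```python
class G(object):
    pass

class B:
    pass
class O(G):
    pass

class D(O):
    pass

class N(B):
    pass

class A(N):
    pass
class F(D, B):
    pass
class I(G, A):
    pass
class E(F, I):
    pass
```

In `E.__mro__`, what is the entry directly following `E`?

L[E] = E + merge(L[F], L[I], [F I])
  take F:  [F D O G B object] + [I G A N B object] + [F I]
  take D:  [D O G B object] + [I G A N B object] + [I]
  take O:  [O G B object] + [I G A N B object] + [I]
  take I:  [G B object] + [I G A N B object] + [I]
  take G:  [G B object] + [G A N B object]
  take A:  [B object] + [A N B object]
  take N:  [B object] + [N B object]
  take B:  [B object] + [B object]
  take object:  [object] + [object]
MRO: E F D O I G A N B object
E is at position 0; next is F.

F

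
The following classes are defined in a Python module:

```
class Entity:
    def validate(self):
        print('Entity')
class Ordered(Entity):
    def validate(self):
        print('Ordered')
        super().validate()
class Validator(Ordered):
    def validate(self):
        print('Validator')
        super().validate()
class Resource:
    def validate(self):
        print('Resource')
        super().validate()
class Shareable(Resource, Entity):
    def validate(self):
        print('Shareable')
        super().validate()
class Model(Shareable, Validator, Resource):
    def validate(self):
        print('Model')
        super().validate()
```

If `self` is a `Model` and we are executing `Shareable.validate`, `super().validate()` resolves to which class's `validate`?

Validator

L[Model] = Model + merge(L[Shareable], L[Validator], L[Resource], [Shareable Validator Resource])
  take Shareable:  [Shareable Resource Entity object] + [Validator Ordered Entity object] + [Resource object] + [Shareable Validator Resource]
  take Validator:  [Resource Entity object] + [Validator Ordered Entity object] + [Resource object] + [Validator Resource]
  take Resource:  [Resource Entity object] + [Ordered Entity object] + [Resource object] + [Resource]
  take Ordered:  [Entity object] + [Ordered Entity object] + [object]
  take Entity:  [Entity object] + [Entity object] + [object]
  take object:  [object] + [object] + [object]
MRO: Model Shareable Validator Resource Ordered Entity object
super() in Shareable.validate on a Model instance goes to the class after Shareable in Model's MRO: Validator.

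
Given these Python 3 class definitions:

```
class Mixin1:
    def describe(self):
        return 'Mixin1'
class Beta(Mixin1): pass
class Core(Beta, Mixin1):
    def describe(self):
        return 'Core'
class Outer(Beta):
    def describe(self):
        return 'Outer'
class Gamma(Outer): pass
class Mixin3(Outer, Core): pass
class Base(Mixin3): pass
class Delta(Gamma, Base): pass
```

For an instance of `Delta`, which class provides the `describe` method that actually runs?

Outer

L[Delta] = Delta + merge(L[Gamma], L[Base], [Gamma Base])
  take Gamma:  [Gamma Outer Beta Mixin1 object] + [Base Mixin3 Outer Core Beta Mixin1 object] + [Gamma Base]
  take Base:  [Outer Beta Mixin1 object] + [Base Mixin3 Outer Core Beta Mixin1 object] + [Base]
  take Mixin3:  [Outer Beta Mixin1 object] + [Mixin3 Outer Core Beta Mixin1 object]
  take Outer:  [Outer Beta Mixin1 object] + [Outer Core Beta Mixin1 object]
  take Core:  [Beta Mixin1 object] + [Core Beta Mixin1 object]
  take Beta:  [Beta Mixin1 object] + [Beta Mixin1 object]
  take Mixin1:  [Mixin1 object] + [Mixin1 object]
  take object:  [object] + [object]
MRO: Delta Gamma Base Mixin3 Outer Core Beta Mixin1 object
describe is defined in: Core, Mixin1, Outer. First along the MRO is Outer.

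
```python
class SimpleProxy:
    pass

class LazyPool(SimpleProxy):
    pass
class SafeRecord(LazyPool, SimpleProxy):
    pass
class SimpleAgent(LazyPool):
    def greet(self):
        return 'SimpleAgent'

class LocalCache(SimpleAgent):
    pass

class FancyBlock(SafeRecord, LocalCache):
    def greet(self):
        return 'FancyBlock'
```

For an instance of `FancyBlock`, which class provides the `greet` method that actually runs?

FancyBlock

L[FancyBlock] = FancyBlock + merge(L[SafeRecord], L[LocalCache], [SafeRecord LocalCache])
  take SafeRecord:  [SafeRecord LazyPool SimpleProxy object] + [LocalCache SimpleAgent LazyPool SimpleProxy object] + [SafeRecord LocalCache]
  take LocalCache:  [LazyPool SimpleProxy object] + [LocalCache SimpleAgent LazyPool SimpleProxy object] + [LocalCache]
  take SimpleAgent:  [LazyPool SimpleProxy object] + [SimpleAgent LazyPool SimpleProxy object]
  take LazyPool:  [LazyPool SimpleProxy object] + [LazyPool SimpleProxy object]
  take SimpleProxy:  [SimpleProxy object] + [SimpleProxy object]
  take object:  [object] + [object]
MRO: FancyBlock SafeRecord LocalCache SimpleAgent LazyPool SimpleProxy object
greet is defined in: FancyBlock, SimpleAgent. First along the MRO is FancyBlock.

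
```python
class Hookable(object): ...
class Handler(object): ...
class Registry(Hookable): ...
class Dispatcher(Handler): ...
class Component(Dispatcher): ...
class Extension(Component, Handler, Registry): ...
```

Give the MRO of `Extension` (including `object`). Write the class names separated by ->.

L[Extension] = Extension + merge(L[Component], L[Handler], L[Registry], [Component Handler Registry])
  take Component:  [Component Dispatcher Handler object] + [Handler object] + [Registry Hookable object] + [Component Handler Registry]
  take Dispatcher:  [Dispatcher Handler object] + [Handler object] + [Registry Hookable object] + [Handler Registry]
  take Handler:  [Handler object] + [Handler object] + [Registry Hookable object] + [Handler Registry]
  take Registry:  [object] + [object] + [Registry Hookable object] + [Registry]
  take Hookable:  [object] + [object] + [Hookable object]
  take object:  [object] + [object] + [object]

Extension -> Component -> Dispatcher -> Handler -> Registry -> Hookable -> object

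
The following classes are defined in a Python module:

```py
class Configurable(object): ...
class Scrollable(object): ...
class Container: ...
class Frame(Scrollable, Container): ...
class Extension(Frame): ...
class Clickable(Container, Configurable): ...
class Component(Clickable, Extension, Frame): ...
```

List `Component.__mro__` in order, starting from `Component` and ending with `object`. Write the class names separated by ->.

Component -> Clickable -> Extension -> Frame -> Scrollable -> Container -> Configurable -> object

L[Component] = Component + merge(L[Clickable], L[Extension], L[Frame], [Clickable Extension Frame])
  take Clickable:  [Clickable Container Configurable object] + [Extension Frame Scrollable Container object] + [Frame Scrollable Container object] + [Clickable Extension Frame]
  take Extension:  [Container Configurable object] + [Extension Frame Scrollable Container object] + [Frame Scrollable Container object] + [Extension Frame]
  take Frame:  [Container Configurable object] + [Frame Scrollable Container object] + [Frame Scrollable Container object] + [Frame]
  take Scrollable:  [Container Configurable object] + [Scrollable Container object] + [Scrollable Container object]
  take Container:  [Container Configurable object] + [Container object] + [Container object]
  take Configurable:  [Configurable object] + [object] + [object]
  take object:  [object] + [object] + [object]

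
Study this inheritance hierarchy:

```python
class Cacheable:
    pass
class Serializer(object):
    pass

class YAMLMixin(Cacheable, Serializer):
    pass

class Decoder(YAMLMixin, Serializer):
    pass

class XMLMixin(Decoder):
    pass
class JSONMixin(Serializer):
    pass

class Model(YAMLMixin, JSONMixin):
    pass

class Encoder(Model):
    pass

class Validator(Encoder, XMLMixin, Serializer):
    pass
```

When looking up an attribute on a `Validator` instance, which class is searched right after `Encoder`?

L[Validator] = Validator + merge(L[Encoder], L[XMLMixin], L[Serializer], [Encoder XMLMixin Serializer])
  take Encoder:  [Encoder Model YAMLMixin Cacheable JSONMixin Serializer object] + [XMLMixin Decoder YAMLMixin Cacheable Serializer object] + [Serializer object] + [Encoder XMLMixin Serializer]
  take Model:  [Model YAMLMixin Cacheable JSONMixin Serializer object] + [XMLMixin Decoder YAMLMixin Cacheable Serializer object] + [Serializer object] + [XMLMixin Serializer]
  take XMLMixin:  [YAMLMixin Cacheable JSONMixin Serializer object] + [XMLMixin Decoder YAMLMixin Cacheable Serializer object] + [Serializer object] + [XMLMixin Serializer]
  take Decoder:  [YAMLMixin Cacheable JSONMixin Serializer object] + [Decoder YAMLMixin Cacheable Serializer object] + [Serializer object] + [Serializer]
  take YAMLMixin:  [YAMLMixin Cacheable JSONMixin Serializer object] + [YAMLMixin Cacheable Serializer object] + [Serializer object] + [Serializer]
  take Cacheable:  [Cacheable JSONMixin Serializer object] + [Cacheable Serializer object] + [Serializer object] + [Serializer]
  take JSONMixin:  [JSONMixin Serializer object] + [Serializer object] + [Serializer object] + [Serializer]
  take Serializer:  [Serializer object] + [Serializer object] + [Serializer object] + [Serializer]
  take object:  [object] + [object] + [object]
MRO: Validator Encoder Model XMLMixin Decoder YAMLMixin Cacheable JSONMixin Serializer object
Encoder is at position 1; next is Model.

Model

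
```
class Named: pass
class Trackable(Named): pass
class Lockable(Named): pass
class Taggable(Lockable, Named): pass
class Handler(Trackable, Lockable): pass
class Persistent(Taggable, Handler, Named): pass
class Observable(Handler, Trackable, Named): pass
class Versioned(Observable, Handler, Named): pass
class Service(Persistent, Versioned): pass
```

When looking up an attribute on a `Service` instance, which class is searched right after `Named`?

L[Service] = Service + merge(L[Persistent], L[Versioned], [Persistent Versioned])
  take Persistent:  [Persistent Taggable Handler Trackable Lockable Named object] + [Versioned Observable Handler Trackable Lockable Named object] + [Persistent Versioned]
  take Taggable:  [Taggable Handler Trackable Lockable Named object] + [Versioned Observable Handler Trackable Lockable Named object] + [Versioned]
  take Versioned:  [Handler Trackable Lockable Named object] + [Versioned Observable Handler Trackable Lockable Named object] + [Versioned]
  take Observable:  [Handler Trackable Lockable Named object] + [Observable Handler Trackable Lockable Named object]
  take Handler:  [Handler Trackable Lockable Named object] + [Handler Trackable Lockable Named object]
  take Trackable:  [Trackable Lockable Named object] + [Trackable Lockable Named object]
  take Lockable:  [Lockable Named object] + [Lockable Named object]
  take Named:  [Named object] + [Named object]
  take object:  [object] + [object]
MRO: Service Persistent Taggable Versioned Observable Handler Trackable Lockable Named object
Named is at position 8; next is object.

object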